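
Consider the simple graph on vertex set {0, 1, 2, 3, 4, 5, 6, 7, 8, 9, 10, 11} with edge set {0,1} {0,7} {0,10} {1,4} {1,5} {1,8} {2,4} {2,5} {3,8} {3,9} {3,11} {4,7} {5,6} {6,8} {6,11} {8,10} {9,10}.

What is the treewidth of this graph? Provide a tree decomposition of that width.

Each bag holds 4 vertices, so the decomposition has width 3, which upper-bounds the treewidth. For the lower bound: the 4 vertex sets {3,9,11}, {6}, {8}, {0,1,5,10} are disjoint, each induces a connected subgraph, and every pair is joined by at least one edge of G. Contracting each set to a single vertex therefore yields K_{4} as a minor, and since treewidth is minor-monotone, tw(G) ≥ tw(K_{4}) = 3. Therefore the treewidth is 3.

Treewidth 3.
One such decomposition:
Bags: B1 = {3, 6, 9, 11}  B2 = {3, 6, 8, 9}  B3 = {6, 8, 9, 10}  B4 = {5, 6, 8, 10}  B5 = {1, 5, 8, 10}  B6 = {0, 1, 5, 10}  B7 = {0, 1, 2, 5}  B8 = {0, 1, 2, 4}  B9 = {0, 2, 4, 7}
Tree: B1–B2, B2–B3, B3–B4, B4–B5, B5–B6, B6–B7, B7–B8, B8–B9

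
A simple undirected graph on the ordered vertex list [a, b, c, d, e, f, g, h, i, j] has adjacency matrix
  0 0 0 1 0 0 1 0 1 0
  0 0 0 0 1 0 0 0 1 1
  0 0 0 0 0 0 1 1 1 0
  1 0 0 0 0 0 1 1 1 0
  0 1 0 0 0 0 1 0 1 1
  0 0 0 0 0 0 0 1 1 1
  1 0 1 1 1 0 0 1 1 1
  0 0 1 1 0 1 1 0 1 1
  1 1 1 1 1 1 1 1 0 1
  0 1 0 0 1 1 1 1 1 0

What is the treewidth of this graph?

3

A width-3 tree decomposition is:
Bags: B1 = {d, g, h, i}  B2 = {c, g, h, i}  B3 = {g, h, i, j}  B4 = {a, d, g, i}  B5 = {e, g, i, j}  B6 = {f, h, i, j}  B7 = {b, e, i, j}
Tree: B1–B2, B2–B3, B1–B4, B3–B5, B3–B6, B5–B7
The largest bag has 4 vertices, giving width 3; this decomposition certifies tw(G) ≤ 3. For the lower bound, the 4 vertices {e, g, i, j} are pairwise adjacent, and any tree decomposition puts a clique entirely inside one bag — forcing width ≥ 3. Combining the bounds, tw(G) = 3.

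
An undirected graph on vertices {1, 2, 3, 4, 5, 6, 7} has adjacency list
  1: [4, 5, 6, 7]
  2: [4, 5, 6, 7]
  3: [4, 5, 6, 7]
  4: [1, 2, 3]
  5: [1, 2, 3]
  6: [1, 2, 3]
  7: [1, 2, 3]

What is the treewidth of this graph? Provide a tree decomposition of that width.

The largest bag has 4 vertices, giving width 3; this decomposition certifies tw(G) ≤ 3. For the lower bound: the 4 vertex sets {2,6}, {1,4}, {3}, {5} are disjoint, each induces a connected subgraph, and every pair is joined by at least one edge of G. Contracting each set to a single vertex therefore yields K_{4} as a minor, and since treewidth is minor-monotone, tw(G) ≥ tw(K_{4}) = 3. Therefore the treewidth is 3.

Treewidth 3.
One optimal decomposition is:
Bags: B1 = {1, 2, 3, 6}  B2 = {1, 2, 3, 4}  B3 = {1, 2, 3, 5}  B4 = {1, 2, 3, 7}
Tree: B1–B2, B2–B3, B3–B4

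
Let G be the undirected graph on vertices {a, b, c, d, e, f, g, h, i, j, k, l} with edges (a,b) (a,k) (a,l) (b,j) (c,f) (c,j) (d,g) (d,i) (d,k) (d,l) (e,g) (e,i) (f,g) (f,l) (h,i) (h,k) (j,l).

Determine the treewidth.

3

A width-3 tree decomposition is:
Bags: B1 = {a, b, c, j}  B2 = {a, c, j, l}  B3 = {a, c, f, l}  B4 = {a, f, k, l}  B5 = {d, f, k, l}  B6 = {d, f, g, k}  B7 = {d, g, h, k}  B8 = {d, g, h, i}  B9 = {e, g, h, i}
Tree: B1–B2, B2–B3, B3–B4, B4–B5, B5–B6, B6–B7, B7–B8, B8–B9
Each bag holds 4 vertices, so the decomposition has width 3, which upper-bounds the treewidth. For the lower bound: the 4 vertex sets {b,c,j}, {a}, {l}, {d,f,g,k} are disjoint, each induces a connected subgraph, and every pair is joined by at least one edge of G. Contracting each set to a single vertex therefore yields K_{4} as a minor, and since treewidth is minor-monotone, tw(G) ≥ tw(K_{4}) = 3. Hence tw(G) = 3 exactly.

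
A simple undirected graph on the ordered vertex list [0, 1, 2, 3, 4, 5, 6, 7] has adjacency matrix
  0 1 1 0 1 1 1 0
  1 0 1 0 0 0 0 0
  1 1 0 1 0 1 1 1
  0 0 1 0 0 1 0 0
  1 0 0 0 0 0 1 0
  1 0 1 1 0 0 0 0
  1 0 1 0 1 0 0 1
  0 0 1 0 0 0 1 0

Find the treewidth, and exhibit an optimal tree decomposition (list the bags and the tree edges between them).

Treewidth 2.
Bags: B1 = {0, 2, 6}  B2 = {0, 2, 5}  B3 = {2, 3, 5}  B4 = {2, 6, 7}  B5 = {0, 1, 2}  B6 = {0, 4, 6}
Tree: B1–B2, B2–B3, B1–B4, B1–B5, B1–B6

Every bag has size at most 3, so the width is 3 − 1 = 2 and tw(G) ≤ 2. For the lower bound, the 3 vertices {0, 1, 2} are pairwise adjacent, and any tree decomposition puts a clique entirely inside one bag — forcing width ≥ 2. Hence tw(G) = 2 exactly.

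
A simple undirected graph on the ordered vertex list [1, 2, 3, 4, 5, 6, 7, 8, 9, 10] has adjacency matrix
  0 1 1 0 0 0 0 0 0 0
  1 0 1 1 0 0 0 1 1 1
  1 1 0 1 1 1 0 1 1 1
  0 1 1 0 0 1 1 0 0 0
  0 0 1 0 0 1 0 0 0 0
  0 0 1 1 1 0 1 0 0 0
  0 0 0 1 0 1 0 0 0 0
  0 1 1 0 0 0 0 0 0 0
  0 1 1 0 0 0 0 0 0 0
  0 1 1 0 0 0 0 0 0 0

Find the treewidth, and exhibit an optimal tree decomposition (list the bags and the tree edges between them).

Treewidth 2.
One such decomposition:
Bags: B1 = {2, 3, 8}  B2 = {2, 3, 4}  B3 = {1, 2, 3}  B4 = {2, 3, 10}  B5 = {3, 4, 6}  B6 = {3, 5, 6}  B7 = {2, 3, 9}  B8 = {4, 6, 7}
Tree: B1–B2, B2–B3, B1–B4, B2–B5, B5–B6, B2–B7, B5–B8

The largest bag has 3 vertices, giving width 2; this decomposition certifies tw(G) ≤ 2. Conversely, {1, 2, 3} is a clique of size 3, and the vertices of any clique must share a bag in every tree decomposition; so some bag has ≥ 3 vertices and tw(G) ≥ 2. Therefore the treewidth is 2.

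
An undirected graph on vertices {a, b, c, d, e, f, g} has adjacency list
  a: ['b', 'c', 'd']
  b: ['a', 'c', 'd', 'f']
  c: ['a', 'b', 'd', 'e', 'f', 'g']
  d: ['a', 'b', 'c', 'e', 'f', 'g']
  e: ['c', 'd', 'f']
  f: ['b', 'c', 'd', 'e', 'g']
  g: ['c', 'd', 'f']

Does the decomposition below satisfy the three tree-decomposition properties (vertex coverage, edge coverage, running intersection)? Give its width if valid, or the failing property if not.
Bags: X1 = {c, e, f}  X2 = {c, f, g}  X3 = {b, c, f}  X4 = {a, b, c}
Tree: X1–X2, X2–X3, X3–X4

A tree decomposition must satisfy three properties: every vertex lies in some bag; for every edge, both endpoints lie together in some bag; and for every vertex, the bags containing it form a connected subtree. Here vertex d appears in no bag, so the decomposition is invalid.

No — vertex d appears in no bag.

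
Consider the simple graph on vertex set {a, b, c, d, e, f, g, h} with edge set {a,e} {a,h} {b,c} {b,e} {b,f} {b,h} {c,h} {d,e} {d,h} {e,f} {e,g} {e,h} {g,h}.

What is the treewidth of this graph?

2

A width-2 tree decomposition is:
Bags: B1 = {b, e, h}  B2 = {e, g, h}  B3 = {d, e, h}  B4 = {b, e, f}  B5 = {b, c, h}  B6 = {a, e, h}
Tree: B1–B2, B1–B3, B1–B4, B1–B5, B3–B6
Every bag has size at most 3, so the width is 3 − 1 = 2 and tw(G) ≤ 2. On the other hand G contains the 3-clique {d, e, h}. A clique must lie in a single bag of any decomposition, so no decomposition can have width below 2. The upper and lower bounds meet at 2, so that is the treewidth.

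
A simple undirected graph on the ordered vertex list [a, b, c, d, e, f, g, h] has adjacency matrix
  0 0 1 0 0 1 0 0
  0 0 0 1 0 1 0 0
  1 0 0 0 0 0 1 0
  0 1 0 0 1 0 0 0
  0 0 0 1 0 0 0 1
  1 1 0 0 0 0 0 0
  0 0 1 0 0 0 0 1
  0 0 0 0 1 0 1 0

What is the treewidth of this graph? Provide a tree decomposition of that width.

Every bag has size at most 3, so the width is 3 − 1 = 2 and tw(G) ≤ 2. For the lower bound, G contains the cycle e–d–b–f–a–c–g–h–e, so G is not a forest; only forests have treewidth ≤ 1, hence tw(G) ≥ 2. Hence tw(G) = 2 exactly.

Treewidth 2.
One optimal decomposition is:
Bags: B1 = {b, d, e}  B2 = {b, e, f}  B3 = {a, e, f}  B4 = {a, c, e}  B5 = {c, e, g}  B6 = {e, g, h}
Tree: B1–B2, B2–B3, B3–B4, B4–B5, B5–B6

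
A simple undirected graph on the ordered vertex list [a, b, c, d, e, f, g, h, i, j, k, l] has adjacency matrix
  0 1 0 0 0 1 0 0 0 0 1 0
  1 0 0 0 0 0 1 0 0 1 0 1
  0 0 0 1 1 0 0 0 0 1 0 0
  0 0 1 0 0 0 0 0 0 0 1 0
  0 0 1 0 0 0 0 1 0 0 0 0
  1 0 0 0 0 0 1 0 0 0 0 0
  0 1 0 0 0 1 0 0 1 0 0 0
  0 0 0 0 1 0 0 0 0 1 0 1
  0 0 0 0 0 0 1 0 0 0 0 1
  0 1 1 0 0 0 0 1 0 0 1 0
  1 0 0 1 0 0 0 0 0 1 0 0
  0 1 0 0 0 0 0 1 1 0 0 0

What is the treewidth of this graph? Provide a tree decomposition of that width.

Treewidth 3.
One optimal decomposition is:
Bags: B1 = {c, d, e, k}  B2 = {c, e, j, k}  B3 = {e, h, j, k}  B4 = {a, h, j, k}  B5 = {a, b, h, j}  B6 = {a, b, h, l}  B7 = {a, b, f, l}  B8 = {b, f, g, l}  B9 = {f, g, i, l}
Tree: B1–B2, B2–B3, B3–B4, B4–B5, B5–B6, B6–B7, B7–B8, B8–B9

Each bag holds 4 vertices, so the decomposition has width 3, which upper-bounds the treewidth. For the lower bound: the 4 vertex sets {c,d,e}, {k}, {j}, {a,b,h,l} are disjoint, each induces a connected subgraph, and every pair is joined by at least one edge of G. Contracting each set to a single vertex therefore yields K_{4} as a minor, and since treewidth is minor-monotone, tw(G) ≥ tw(K_{4}) = 3. The upper and lower bounds meet at 3, so that is the treewidth.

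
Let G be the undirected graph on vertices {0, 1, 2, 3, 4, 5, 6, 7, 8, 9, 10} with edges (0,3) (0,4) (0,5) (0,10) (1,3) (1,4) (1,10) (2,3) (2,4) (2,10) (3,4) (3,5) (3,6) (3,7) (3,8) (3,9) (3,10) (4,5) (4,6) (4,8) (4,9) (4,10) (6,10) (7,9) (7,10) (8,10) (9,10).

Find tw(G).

3

A width-3 tree decomposition is:
Bags: B1 = {0, 3, 4, 10}  B2 = {3, 4, 9, 10}  B3 = {1, 3, 4, 10}  B4 = {3, 4, 6, 10}  B5 = {2, 3, 4, 10}  B6 = {0, 3, 4, 5}  B7 = {3, 4, 8, 10}  B8 = {3, 7, 9, 10}
Tree: B1–B2, B2–B3, B2–B4, B1–B5, B1–B6, B4–B7, B2–B8
The largest bag has 4 vertices, giving width 3; this decomposition certifies tw(G) ≤ 3. Conversely, {0, 3, 4, 10} is a clique of size 4, and the vertices of any clique must share a bag in every tree decomposition; so some bag has ≥ 4 vertices and tw(G) ≥ 3. Combining the bounds, tw(G) = 3.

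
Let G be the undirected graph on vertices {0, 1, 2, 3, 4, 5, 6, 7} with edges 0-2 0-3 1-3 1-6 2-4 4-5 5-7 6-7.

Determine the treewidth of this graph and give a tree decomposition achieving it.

The largest bag has 3 vertices, giving width 2; this decomposition certifies tw(G) ≤ 2. The edges 5–7–6–1–3–0–2–4–5 form a cycle, so G is not a tree and its treewidth is at least 2. Combining the bounds, tw(G) = 2.

Treewidth 2.
One such decomposition:
Bags: B1 = {5, 6, 7}  B2 = {1, 5, 6}  B3 = {1, 3, 5}  B4 = {0, 3, 5}  B5 = {0, 2, 5}  B6 = {2, 4, 5}
Tree: B1–B2, B2–B3, B3–B4, B4–B5, B5–B6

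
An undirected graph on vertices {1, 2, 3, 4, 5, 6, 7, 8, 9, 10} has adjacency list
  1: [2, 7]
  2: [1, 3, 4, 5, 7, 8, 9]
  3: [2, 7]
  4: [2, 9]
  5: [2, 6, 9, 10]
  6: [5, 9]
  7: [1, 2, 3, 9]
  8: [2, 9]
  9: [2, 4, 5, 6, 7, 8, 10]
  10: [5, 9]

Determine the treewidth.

2

A width-2 tree decomposition is:
Bags: B1 = {2, 5, 9}  B2 = {5, 6, 9}  B3 = {2, 7, 9}  B4 = {5, 9, 10}  B5 = {1, 2, 7}  B6 = {2, 8, 9}  B7 = {2, 3, 7}  B8 = {2, 4, 9}
Tree: B1–B2, B1–B3, B2–B4, B3–B5, B3–B6, B5–B7, B6–B8
Every bag has size at most 3, so the width is 3 − 1 = 2 and tw(G) ≤ 2. Conversely, {1, 2, 7} is a clique of size 3, and the vertices of any clique must share a bag in every tree decomposition; so some bag has ≥ 3 vertices and tw(G) ≥ 2. Hence tw(G) = 2 exactly.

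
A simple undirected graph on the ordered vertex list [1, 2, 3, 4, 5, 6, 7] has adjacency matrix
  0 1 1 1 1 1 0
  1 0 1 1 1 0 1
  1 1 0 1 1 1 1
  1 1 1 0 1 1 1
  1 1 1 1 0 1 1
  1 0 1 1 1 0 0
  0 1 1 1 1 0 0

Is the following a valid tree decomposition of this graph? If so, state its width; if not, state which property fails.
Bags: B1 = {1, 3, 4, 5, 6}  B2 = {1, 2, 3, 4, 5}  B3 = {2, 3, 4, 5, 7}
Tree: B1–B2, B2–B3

Yes; width 4.

Vertex coverage: the bags together contain {1, 2, 3, 4, 5, 6, 7}, the full vertex set. Edge coverage: each edge of G has both endpoints in at least one bag. Running intersection: for every vertex, the bags containing it form a connected subtree. All three properties hold, so this is a valid tree decomposition of width max|bag| − 1 = 4, and hence tw(G) ≤ 4.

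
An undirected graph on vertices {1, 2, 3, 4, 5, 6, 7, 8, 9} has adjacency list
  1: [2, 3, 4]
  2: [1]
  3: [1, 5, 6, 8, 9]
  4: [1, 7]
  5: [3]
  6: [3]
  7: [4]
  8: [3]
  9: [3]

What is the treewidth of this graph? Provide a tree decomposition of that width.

Treewidth 1.
One optimal decomposition is:
Bags: B1 = {3, 8}  B2 = {1, 3}  B3 = {3, 6}  B4 = {1, 4}  B5 = {3, 9}  B6 = {4, 7}  B7 = {3, 5}  B8 = {1, 2}
Tree: B1–B2, B1–B3, B2–B4, B3–B5, B4–B6, B5–B7, B2–B8

Every bag has size at most 2, so the width is 2 − 1 = 1 and tw(G) ≤ 1. Any graph with an edge has treewidth ≥ 1, and G has the edge 8–3. Therefore the treewidth is 1.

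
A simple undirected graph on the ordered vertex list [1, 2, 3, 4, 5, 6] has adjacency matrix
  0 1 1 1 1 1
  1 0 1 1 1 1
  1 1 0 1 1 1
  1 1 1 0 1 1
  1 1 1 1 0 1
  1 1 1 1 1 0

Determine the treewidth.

A width-5 tree decomposition is:
Bags: B1 = {1, 2, 3, 4, 5, 6}
Tree: (single bag)
A single bag containing all 6 vertices is trivially a valid decomposition of width 5. On the other hand G contains the 6-clique {1, 2, 3, 4, 5, 6}. A clique must lie in a single bag of any decomposition, so no decomposition can have width below 5. Therefore the treewidth is 5.

5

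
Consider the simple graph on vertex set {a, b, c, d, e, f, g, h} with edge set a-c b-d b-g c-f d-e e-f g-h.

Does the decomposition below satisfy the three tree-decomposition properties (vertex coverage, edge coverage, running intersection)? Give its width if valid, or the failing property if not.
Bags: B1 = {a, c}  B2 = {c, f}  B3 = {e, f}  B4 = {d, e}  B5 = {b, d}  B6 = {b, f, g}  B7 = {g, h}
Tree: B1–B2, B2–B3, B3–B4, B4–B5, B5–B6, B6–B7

A tree decomposition must satisfy three properties: every vertex lies in some bag; for every edge, both endpoints lie together in some bag; and for every vertex, the bags containing it form a connected subtree. Here bags containing vertex f are not connected in the tree, so the decomposition is invalid.

No — bags containing vertex f are not connected in the tree.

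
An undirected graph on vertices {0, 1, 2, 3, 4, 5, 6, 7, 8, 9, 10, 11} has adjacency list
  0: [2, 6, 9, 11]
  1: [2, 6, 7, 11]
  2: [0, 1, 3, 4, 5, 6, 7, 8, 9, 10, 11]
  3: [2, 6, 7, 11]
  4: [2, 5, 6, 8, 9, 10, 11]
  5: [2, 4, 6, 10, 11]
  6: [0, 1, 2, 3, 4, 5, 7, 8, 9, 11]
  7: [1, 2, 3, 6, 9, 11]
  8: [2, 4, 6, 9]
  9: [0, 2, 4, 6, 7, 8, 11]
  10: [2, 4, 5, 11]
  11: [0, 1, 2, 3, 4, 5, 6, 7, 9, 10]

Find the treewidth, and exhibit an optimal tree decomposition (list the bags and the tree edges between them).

Treewidth 4.
One such decomposition:
Bags: B1 = {2, 4, 5, 6, 11}  B2 = {2, 4, 6, 9, 11}  B3 = {2, 4, 5, 10, 11}  B4 = {2, 6, 7, 9, 11}  B5 = {2, 3, 6, 7, 11}  B6 = {2, 4, 6, 8, 9}  B7 = {0, 2, 6, 9, 11}  B8 = {1, 2, 6, 7, 11}
Tree: B1–B2, B1–B3, B2–B4, B4–B5, B2–B6, B2–B7, B4–B8

Every bag has size at most 5, so the width is 5 − 1 = 4 and tw(G) ≤ 4. On the other hand G contains the 5-clique {2, 4, 5, 10, 11}. A clique must lie in a single bag of any decomposition, so no decomposition can have width below 4. The upper and lower bounds meet at 4, so that is the treewidth.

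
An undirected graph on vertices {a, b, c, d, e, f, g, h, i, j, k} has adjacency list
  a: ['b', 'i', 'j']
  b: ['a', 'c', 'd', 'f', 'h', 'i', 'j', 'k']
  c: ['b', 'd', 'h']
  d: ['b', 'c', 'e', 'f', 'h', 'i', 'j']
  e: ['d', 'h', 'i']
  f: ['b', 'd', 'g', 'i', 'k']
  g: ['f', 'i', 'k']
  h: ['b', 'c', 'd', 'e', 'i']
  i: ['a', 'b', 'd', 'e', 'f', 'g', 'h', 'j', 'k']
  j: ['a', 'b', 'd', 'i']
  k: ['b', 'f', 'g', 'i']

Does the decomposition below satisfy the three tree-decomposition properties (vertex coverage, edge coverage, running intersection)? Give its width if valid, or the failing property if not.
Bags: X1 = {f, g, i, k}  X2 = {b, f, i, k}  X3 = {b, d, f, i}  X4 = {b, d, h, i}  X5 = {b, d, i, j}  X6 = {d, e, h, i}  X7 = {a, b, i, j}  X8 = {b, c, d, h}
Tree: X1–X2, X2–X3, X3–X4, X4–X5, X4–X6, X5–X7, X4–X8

Yes; width 3.

Every vertex of G appears in some bag (union = {a, b, c, d, e, f, g, h, i, j, k}); every edge is covered by a bag; and for each vertex v the set of bags containing v is connected in the bag tree. The decomposition is therefore valid. The largest bag has 4 vertices, so the width is 3.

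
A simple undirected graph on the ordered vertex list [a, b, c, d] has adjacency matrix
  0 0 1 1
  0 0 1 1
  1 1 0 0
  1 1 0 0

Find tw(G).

A width-2 tree decomposition is:
Bags: B1 = {a, b, d}  B2 = {a, b, c}
Tree: B1–B2
Each bag holds 3 vertices, so the decomposition has width 2, which upper-bounds the treewidth. The edges a–d–b–c–a form a cycle, so G is not a tree and its treewidth is at least 2. The upper and lower bounds meet at 2, so that is the treewidth.

2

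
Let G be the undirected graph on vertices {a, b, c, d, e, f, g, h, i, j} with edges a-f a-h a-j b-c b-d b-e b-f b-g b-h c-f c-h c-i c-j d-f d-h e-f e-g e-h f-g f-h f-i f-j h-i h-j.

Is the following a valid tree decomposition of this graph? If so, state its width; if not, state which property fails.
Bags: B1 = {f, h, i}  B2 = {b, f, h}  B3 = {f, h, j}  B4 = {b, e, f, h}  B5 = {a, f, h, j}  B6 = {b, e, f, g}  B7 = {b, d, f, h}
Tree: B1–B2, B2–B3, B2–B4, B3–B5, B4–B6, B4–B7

No — vertex c appears in no bag.

A tree decomposition must satisfy three properties: every vertex lies in some bag; for every edge, both endpoints lie together in some bag; and for every vertex, the bags containing it form a connected subtree. Here vertex c appears in no bag, so the decomposition is invalid.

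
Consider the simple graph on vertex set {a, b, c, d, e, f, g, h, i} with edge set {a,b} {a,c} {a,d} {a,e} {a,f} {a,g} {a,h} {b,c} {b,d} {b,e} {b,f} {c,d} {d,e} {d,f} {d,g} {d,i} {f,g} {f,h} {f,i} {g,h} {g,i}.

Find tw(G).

3

A width-3 tree decomposition is:
Bags: B1 = {a, d, f, g}  B2 = {a, b, d, f}  B3 = {a, b, d, e}  B4 = {a, f, g, h}  B5 = {d, f, g, i}  B6 = {a, b, c, d}
Tree: B1–B2, B2–B3, B1–B4, B1–B5, B2–B6
Every bag has size at most 4, so the width is 4 − 1 = 3 and tw(G) ≤ 3. For the lower bound, the 4 vertices {a, d, f, g} are pairwise adjacent, and any tree decomposition puts a clique entirely inside one bag — forcing width ≥ 3. Combining the bounds, tw(G) = 3.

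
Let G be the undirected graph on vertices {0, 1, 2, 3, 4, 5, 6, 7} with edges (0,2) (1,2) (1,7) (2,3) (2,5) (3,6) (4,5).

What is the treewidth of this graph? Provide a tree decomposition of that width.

The largest bag has 2 vertices, giving width 1; this decomposition certifies tw(G) ≤ 1. Since G has at least one edge (e.g. 2–3), it is not an edgeless graph, so tw(G) ≥ 1. The upper and lower bounds meet at 1, so that is the treewidth.

Treewidth 1.
One optimal decomposition is:
Bags: B1 = {2, 3}  B2 = {2, 5}  B3 = {0, 2}  B4 = {1, 2}  B5 = {4, 5}  B6 = {1, 7}  B7 = {3, 6}
Tree: B1–B2, B1–B3, B2–B4, B2–B5, B4–B6, B1–B7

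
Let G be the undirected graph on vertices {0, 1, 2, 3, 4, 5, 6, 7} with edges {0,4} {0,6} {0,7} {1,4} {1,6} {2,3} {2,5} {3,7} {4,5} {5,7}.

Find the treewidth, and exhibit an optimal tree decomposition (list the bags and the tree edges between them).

Treewidth 2.
Bags: B1 = {0, 1, 6}  B2 = {0, 1, 4}  B3 = {0, 4, 7}  B4 = {4, 5, 7}  B5 = {3, 5, 7}  B6 = {2, 3, 5}
Tree: B1–B2, B2–B3, B3–B4, B4–B5, B5–B6

The largest bag has 3 vertices, giving width 2; this decomposition certifies tw(G) ≤ 2. For the lower bound, G contains the cycle 6–1–4–0–6, so G is not a forest; only forests have treewidth ≤ 1, hence tw(G) ≥ 2. Combining the bounds, tw(G) = 2.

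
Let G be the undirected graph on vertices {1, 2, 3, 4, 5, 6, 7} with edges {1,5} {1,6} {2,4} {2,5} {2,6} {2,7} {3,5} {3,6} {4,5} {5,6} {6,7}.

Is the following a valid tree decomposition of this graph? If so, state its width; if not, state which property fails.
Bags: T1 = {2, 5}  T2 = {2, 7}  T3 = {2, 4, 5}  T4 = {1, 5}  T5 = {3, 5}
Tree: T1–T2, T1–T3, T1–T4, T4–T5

No — vertex 6 appears in no bag.

A tree decomposition must satisfy three properties: every vertex lies in some bag; for every edge, both endpoints lie together in some bag; and for every vertex, the bags containing it form a connected subtree. Here vertex 6 appears in no bag, so the decomposition is invalid.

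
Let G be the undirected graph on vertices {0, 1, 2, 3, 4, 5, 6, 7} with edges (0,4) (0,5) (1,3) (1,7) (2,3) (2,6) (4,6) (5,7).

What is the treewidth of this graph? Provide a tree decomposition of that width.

The largest bag has 3 vertices, giving width 2; this decomposition certifies tw(G) ≤ 2. The edges 2–6–4–0–5–7–1–3–2 form a cycle, so G is not a tree and its treewidth is at least 2. Therefore the treewidth is 2.

Treewidth 2.
One optimal decomposition is:
Bags: B1 = {2, 4, 6}  B2 = {0, 2, 4}  B3 = {0, 2, 5}  B4 = {2, 5, 7}  B5 = {1, 2, 7}  B6 = {1, 2, 3}
Tree: B1–B2, B2–B3, B3–B4, B4–B5, B5–B6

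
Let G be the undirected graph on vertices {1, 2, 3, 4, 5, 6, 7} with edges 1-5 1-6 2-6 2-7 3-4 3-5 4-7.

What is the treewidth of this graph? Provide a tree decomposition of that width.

Treewidth 2.
One such decomposition:
Bags: B1 = {2, 4, 7}  B2 = {2, 4, 6}  B3 = {1, 4, 6}  B4 = {1, 4, 5}  B5 = {3, 4, 5}
Tree: B1–B2, B2–B3, B3–B4, B4–B5

Each bag holds 3 vertices, so the decomposition has width 2, which upper-bounds the treewidth. Since 4–7–2–6–1–5–3–4 is a cycle in G, G is not acyclic. Forests are exactly the graphs of treewidth ≤ 1, so tw(G) ≥ 2. Combining the bounds, tw(G) = 2.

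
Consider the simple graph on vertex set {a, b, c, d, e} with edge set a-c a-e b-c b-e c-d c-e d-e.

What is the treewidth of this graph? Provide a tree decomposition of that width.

Treewidth 2.
One optimal decomposition is:
Bags: B1 = {b, c, e}  B2 = {c, d, e}  B3 = {a, c, e}
Tree: B1–B2, B2–B3

The largest bag has 3 vertices, giving width 2; this decomposition certifies tw(G) ≤ 2. On the other hand G contains the 3-clique {c, d, e}. A clique must lie in a single bag of any decomposition, so no decomposition can have width below 2. The upper and lower bounds meet at 2, so that is the treewidth.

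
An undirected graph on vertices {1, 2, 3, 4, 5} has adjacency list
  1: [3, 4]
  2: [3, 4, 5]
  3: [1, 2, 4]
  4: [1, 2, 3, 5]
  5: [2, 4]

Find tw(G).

A width-2 tree decomposition is:
Bags: B1 = {2, 3, 4}  B2 = {1, 3, 4}  B3 = {2, 4, 5}
Tree: B1–B2, B1–B3
Each bag holds 3 vertices, so the decomposition has width 2, which upper-bounds the treewidth. On the other hand G contains the 3-clique {1, 3, 4}. A clique must lie in a single bag of any decomposition, so no decomposition can have width below 2. Therefore the treewidth is 2.

2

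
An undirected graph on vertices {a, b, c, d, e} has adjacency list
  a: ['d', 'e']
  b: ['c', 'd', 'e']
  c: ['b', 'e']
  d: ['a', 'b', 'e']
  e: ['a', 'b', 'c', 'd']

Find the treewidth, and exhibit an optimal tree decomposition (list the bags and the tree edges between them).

Every bag has size at most 3, so the width is 3 − 1 = 2 and tw(G) ≤ 2. Conversely, {a, d, e} is a clique of size 3, and the vertices of any clique must share a bag in every tree decomposition; so some bag has ≥ 3 vertices and tw(G) ≥ 2. Combining the bounds, tw(G) = 2.

Treewidth 2.
One such decomposition:
Bags: B1 = {b, d, e}  B2 = {a, d, e}  B3 = {b, c, e}
Tree: B1–B2, B1–B3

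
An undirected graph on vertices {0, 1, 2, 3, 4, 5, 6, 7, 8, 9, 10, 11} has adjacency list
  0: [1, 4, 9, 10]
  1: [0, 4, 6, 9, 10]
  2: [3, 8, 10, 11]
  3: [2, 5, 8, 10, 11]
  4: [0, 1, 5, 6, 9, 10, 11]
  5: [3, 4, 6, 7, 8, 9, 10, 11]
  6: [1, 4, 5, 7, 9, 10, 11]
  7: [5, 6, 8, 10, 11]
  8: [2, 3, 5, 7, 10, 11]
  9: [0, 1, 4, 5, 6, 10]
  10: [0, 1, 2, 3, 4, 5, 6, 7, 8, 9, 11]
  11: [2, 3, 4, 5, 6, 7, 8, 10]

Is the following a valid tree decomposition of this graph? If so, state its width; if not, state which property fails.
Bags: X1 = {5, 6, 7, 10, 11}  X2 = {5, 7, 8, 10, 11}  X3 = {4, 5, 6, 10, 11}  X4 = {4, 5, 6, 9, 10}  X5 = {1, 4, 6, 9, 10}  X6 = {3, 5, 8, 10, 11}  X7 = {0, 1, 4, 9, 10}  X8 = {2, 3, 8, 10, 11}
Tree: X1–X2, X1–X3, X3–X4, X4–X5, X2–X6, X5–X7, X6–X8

Yes; width 4.

Vertex coverage: the bags together contain {0, 1, 2, 3, 4, 5, 6, 7, 8, 9, 10, 11}, the full vertex set. Edge coverage: each edge of G has both endpoints in at least one bag. Running intersection: for every vertex, the bags containing it form a connected subtree. All three properties hold, so this is a valid tree decomposition of width max|bag| − 1 = 4, and hence tw(G) ≤ 4.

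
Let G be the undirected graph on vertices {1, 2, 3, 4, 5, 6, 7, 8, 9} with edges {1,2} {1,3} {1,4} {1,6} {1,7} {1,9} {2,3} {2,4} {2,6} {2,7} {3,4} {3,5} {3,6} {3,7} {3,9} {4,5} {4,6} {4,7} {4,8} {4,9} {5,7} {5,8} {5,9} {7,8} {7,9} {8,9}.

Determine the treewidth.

A width-4 tree decomposition is:
Bags: B1 = {3, 4, 5, 7, 9}  B2 = {1, 3, 4, 7, 9}  B3 = {4, 5, 7, 8, 9}  B4 = {1, 2, 3, 4, 7}  B5 = {1, 2, 3, 4, 6}
Tree: B1–B2, B1–B3, B2–B4, B4–B5
Every bag has size at most 5, so the width is 5 − 1 = 4 and tw(G) ≤ 4. On the other hand G contains the 5-clique {4, 5, 7, 8, 9}. A clique must lie in a single bag of any decomposition, so no decomposition can have width below 4. Therefore the treewidth is 4.

4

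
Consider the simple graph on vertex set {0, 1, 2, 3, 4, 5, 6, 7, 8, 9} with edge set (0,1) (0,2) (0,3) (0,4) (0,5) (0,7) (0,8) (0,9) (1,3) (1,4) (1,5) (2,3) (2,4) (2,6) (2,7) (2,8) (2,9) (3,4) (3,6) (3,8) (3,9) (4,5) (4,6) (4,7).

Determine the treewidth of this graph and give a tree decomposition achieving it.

Treewidth 3.
One such decomposition:
Bags: B1 = {0, 2, 3, 4}  B2 = {0, 2, 3, 9}  B3 = {2, 3, 4, 6}  B4 = {0, 1, 3, 4}  B5 = {0, 1, 4, 5}  B6 = {0, 2, 3, 8}  B7 = {0, 2, 4, 7}
Tree: B1–B2, B1–B3, B1–B4, B4–B5, B2–B6, B1–B7

Each bag holds 4 vertices, so the decomposition has width 3, which upper-bounds the treewidth. On the other hand G contains the 4-clique {0, 1, 3, 4}. A clique must lie in a single bag of any decomposition, so no decomposition can have width below 3. Hence tw(G) = 3 exactly.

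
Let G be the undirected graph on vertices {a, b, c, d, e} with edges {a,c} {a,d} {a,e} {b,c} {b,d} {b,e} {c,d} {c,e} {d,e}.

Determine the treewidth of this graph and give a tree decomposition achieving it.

Treewidth 3.
Bags: B1 = {a, c, d, e}  B2 = {b, c, d, e}
Tree: B1–B2

Each bag holds 4 vertices, so the decomposition has width 3, which upper-bounds the treewidth. Conversely, {a, c, d, e} is a clique of size 4, and the vertices of any clique must share a bag in every tree decomposition; so some bag has ≥ 4 vertices and tw(G) ≥ 3. The upper and lower bounds meet at 3, so that is the treewidth.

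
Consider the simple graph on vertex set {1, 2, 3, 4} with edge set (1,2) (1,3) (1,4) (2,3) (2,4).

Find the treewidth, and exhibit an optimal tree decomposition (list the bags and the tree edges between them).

Each bag holds 3 vertices, so the decomposition has width 2, which upper-bounds the treewidth. On the other hand G contains the 3-clique {1, 2, 3}. A clique must lie in a single bag of any decomposition, so no decomposition can have width below 2. Hence tw(G) = 2 exactly.

Treewidth 2.
One such decomposition:
Bags: B1 = {1, 2, 4}  B2 = {1, 2, 3}
Tree: B1–B2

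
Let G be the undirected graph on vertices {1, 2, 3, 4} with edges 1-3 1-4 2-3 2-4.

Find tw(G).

2

A width-2 tree decomposition is:
Bags: B1 = {2, 3, 4}  B2 = {1, 3, 4}
Tree: B1–B2
The largest bag has 3 vertices, giving width 2; this decomposition certifies tw(G) ≤ 2. The edges 4–2–3–1–4 form a cycle, so G is not a tree and its treewidth is at least 2. Combining the bounds, tw(G) = 2.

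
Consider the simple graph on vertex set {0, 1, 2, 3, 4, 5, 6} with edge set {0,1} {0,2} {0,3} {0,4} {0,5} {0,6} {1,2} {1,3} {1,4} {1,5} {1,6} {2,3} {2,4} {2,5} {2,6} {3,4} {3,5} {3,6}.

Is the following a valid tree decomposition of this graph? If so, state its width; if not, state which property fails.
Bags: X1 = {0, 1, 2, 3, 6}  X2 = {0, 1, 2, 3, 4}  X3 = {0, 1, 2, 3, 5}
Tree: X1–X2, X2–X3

Yes; width 4.

Every vertex of G appears in some bag (union = {0, 1, 2, 3, 4, 5, 6}); every edge is covered by a bag; and for each vertex v the set of bags containing v is connected in the bag tree. The decomposition is therefore valid. The largest bag has 5 vertices, so the width is 4.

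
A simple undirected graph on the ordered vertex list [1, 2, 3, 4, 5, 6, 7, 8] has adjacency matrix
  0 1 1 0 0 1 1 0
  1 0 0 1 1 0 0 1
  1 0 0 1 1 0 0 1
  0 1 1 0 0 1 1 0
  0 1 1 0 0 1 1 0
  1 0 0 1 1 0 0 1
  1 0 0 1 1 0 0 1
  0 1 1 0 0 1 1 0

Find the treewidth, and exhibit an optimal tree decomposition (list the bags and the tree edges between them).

Treewidth 4.
One optimal decomposition is:
Bags: B1 = {1, 4, 5, 7, 8}  B2 = {1, 3, 4, 5, 8}  B3 = {1, 2, 4, 5, 8}  B4 = {1, 4, 5, 6, 8}
Tree: B1–B2, B2–B3, B3–B4

Each bag holds 5 vertices, so the decomposition has width 4, which upper-bounds the treewidth. For the lower bound: the 5 vertex sets {7,8}, {1,3}, {2,4}, {5}, {6} are disjoint, each induces a connected subgraph, and every pair is joined by at least one edge of G. Contracting each set to a single vertex therefore yields K_{5} as a minor, and since treewidth is minor-monotone, tw(G) ≥ tw(K_{5}) = 4. The upper and lower bounds meet at 4, so that is the treewidth.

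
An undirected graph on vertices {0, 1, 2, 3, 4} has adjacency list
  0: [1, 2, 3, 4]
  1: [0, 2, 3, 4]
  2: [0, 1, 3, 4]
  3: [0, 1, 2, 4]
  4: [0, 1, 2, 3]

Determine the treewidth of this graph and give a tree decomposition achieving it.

With just one bag of size 5, the width is 5 − 1 = 4, so tw(G) ≤ 4. For the lower bound, the 5 vertices {0, 1, 2, 3, 4} are pairwise adjacent, and any tree decomposition puts a clique entirely inside one bag — forcing width ≥ 4. The upper and lower bounds meet at 4, so that is the treewidth.

Treewidth 4.
Bags: B1 = {0, 1, 2, 3, 4}
Tree: (single bag)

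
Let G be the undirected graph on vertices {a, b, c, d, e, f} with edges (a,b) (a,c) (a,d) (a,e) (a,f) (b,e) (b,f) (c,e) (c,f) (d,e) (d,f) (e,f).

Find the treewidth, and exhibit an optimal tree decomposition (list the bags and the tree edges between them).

Treewidth 3.
One optimal decomposition is:
Bags: B1 = {a, c, e, f}  B2 = {a, b, e, f}  B3 = {a, d, e, f}
Tree: B1–B2, B2–B3

The largest bag has 4 vertices, giving width 3; this decomposition certifies tw(G) ≤ 3. Conversely, {a, d, e, f} is a clique of size 4, and the vertices of any clique must share a bag in every tree decomposition; so some bag has ≥ 4 vertices and tw(G) ≥ 3. Hence tw(G) = 3 exactly.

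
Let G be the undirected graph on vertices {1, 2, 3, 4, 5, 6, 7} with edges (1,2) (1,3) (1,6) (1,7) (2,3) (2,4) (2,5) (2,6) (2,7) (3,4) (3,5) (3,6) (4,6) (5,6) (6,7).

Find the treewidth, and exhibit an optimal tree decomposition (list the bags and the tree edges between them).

Every bag has size at most 4, so the width is 4 − 1 = 3 and tw(G) ≤ 3. For the lower bound, the 4 vertices {1, 2, 3, 6} are pairwise adjacent, and any tree decomposition puts a clique entirely inside one bag — forcing width ≥ 3. The upper and lower bounds meet at 3, so that is the treewidth.

Treewidth 3.
One optimal decomposition is:
Bags: B1 = {1, 2, 3, 6}  B2 = {1, 2, 6, 7}  B3 = {2, 3, 4, 6}  B4 = {2, 3, 5, 6}
Tree: B1–B2, B1–B3, B3–B4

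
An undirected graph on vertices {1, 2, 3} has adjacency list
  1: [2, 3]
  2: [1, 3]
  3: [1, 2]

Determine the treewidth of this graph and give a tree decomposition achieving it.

A single bag containing all 3 vertices is trivially a valid decomposition of width 2. For the lower bound, the 3 vertices {1, 2, 3} are pairwise adjacent, and any tree decomposition puts a clique entirely inside one bag — forcing width ≥ 2. Combining the bounds, tw(G) = 2.

Treewidth 2.
One such decomposition:
Bags: B1 = {1, 2, 3}
Tree: (single bag)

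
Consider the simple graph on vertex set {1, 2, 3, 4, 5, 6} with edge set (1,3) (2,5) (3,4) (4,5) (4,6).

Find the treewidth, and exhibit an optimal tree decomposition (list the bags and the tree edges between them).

Treewidth 1.
One optimal decomposition is:
Bags: B1 = {3, 4}  B2 = {4, 5}  B3 = {1, 3}  B4 = {2, 5}  B5 = {4, 6}
Tree: B1–B2, B1–B3, B2–B4, B2–B5

Each bag holds 2 vertices, so the decomposition has width 1, which upper-bounds the treewidth. Any graph with an edge has treewidth ≥ 1, and G has the edge 4–3. Hence tw(G) = 1 exactly.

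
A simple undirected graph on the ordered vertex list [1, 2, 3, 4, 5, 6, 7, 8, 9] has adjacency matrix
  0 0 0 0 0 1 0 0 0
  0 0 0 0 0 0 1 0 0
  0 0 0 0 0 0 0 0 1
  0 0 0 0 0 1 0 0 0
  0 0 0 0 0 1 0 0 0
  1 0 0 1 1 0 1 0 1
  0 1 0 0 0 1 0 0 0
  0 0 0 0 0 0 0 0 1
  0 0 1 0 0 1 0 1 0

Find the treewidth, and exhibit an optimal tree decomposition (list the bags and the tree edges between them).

The largest bag has 2 vertices, giving width 1; this decomposition certifies tw(G) ≤ 1. Any graph with an edge has treewidth ≥ 1, and G has the edge 6–5. Combining the bounds, tw(G) = 1.

Treewidth 1.
One such decomposition:
Bags: B1 = {5, 6}  B2 = {6, 7}  B3 = {1, 6}  B4 = {6, 9}  B5 = {4, 6}  B6 = {8, 9}  B7 = {2, 7}  B8 = {3, 9}
Tree: B1–B2, B1–B3, B2–B4, B1–B5, B4–B6, B2–B7, B4–B8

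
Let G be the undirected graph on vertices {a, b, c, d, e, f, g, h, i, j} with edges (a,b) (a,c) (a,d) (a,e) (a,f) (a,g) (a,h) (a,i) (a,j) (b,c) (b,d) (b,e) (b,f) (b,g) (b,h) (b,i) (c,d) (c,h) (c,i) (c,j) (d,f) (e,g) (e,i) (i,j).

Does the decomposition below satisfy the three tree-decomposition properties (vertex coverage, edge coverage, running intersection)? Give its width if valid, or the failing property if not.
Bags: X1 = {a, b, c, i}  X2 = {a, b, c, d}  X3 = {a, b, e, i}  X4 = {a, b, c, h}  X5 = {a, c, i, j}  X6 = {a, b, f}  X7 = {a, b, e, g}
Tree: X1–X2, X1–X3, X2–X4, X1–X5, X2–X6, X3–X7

A tree decomposition must satisfy three properties: every vertex lies in some bag; for every edge, both endpoints lie together in some bag; and for every vertex, the bags containing it form a connected subtree. Here edge (d,f) lies in no bag, so the decomposition is invalid.

No — edge (d,f) lies in no bag.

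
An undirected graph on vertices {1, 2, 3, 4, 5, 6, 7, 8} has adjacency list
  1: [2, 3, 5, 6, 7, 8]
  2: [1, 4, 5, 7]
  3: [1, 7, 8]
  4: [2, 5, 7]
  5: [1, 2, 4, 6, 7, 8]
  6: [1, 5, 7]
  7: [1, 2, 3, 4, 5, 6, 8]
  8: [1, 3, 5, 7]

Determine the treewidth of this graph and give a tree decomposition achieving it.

The largest bag has 4 vertices, giving width 3; this decomposition certifies tw(G) ≤ 3. On the other hand G contains the 4-clique {1, 3, 7, 8}. A clique must lie in a single bag of any decomposition, so no decomposition can have width below 3. Combining the bounds, tw(G) = 3.

Treewidth 3.
One such decomposition:
Bags: B1 = {1, 5, 6, 7}  B2 = {1, 2, 5, 7}  B3 = {1, 5, 7, 8}  B4 = {2, 4, 5, 7}  B5 = {1, 3, 7, 8}
Tree: B1–B2, B2–B3, B2–B4, B3–B5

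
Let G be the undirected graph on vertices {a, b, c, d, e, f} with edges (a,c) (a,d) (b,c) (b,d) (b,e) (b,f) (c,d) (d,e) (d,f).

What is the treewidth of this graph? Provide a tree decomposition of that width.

Each bag holds 3 vertices, so the decomposition has width 2, which upper-bounds the treewidth. On the other hand G contains the 3-clique {a, c, d}. A clique must lie in a single bag of any decomposition, so no decomposition can have width below 2. Therefore the treewidth is 2.

Treewidth 2.
One such decomposition:
Bags: B1 = {b, d, e}  B2 = {b, d, f}  B3 = {b, c, d}  B4 = {a, c, d}
Tree: B1–B2, B1–B3, B3–B4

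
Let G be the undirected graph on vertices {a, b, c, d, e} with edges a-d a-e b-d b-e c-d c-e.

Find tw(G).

2

A width-2 tree decomposition is:
Bags: B1 = {a, d, e}  B2 = {c, d, e}  B3 = {b, d, e}
Tree: B1–B2, B2–B3
Each bag holds 3 vertices, so the decomposition has width 2, which upper-bounds the treewidth. Since d–a–e–c–d is a cycle in G, G is not acyclic. Forests are exactly the graphs of treewidth ≤ 1, so tw(G) ≥ 2. Therefore the treewidth is 2.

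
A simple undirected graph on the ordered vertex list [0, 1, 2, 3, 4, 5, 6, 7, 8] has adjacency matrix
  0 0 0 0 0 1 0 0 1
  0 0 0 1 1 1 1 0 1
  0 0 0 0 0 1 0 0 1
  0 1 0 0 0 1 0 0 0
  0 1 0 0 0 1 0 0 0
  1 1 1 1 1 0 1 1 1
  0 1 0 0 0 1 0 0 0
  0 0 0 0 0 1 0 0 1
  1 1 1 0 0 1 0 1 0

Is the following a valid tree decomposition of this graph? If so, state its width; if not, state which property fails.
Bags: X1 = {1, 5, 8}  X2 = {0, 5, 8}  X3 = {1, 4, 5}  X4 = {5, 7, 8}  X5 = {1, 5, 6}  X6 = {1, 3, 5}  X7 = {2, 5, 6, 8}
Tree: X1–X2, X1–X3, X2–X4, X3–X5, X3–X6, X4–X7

No — bags containing vertex 6 are not connected in the tree.

A tree decomposition must satisfy three properties: every vertex lies in some bag; for every edge, both endpoints lie together in some bag; and for every vertex, the bags containing it form a connected subtree. Here bags containing vertex 6 are not connected in the tree, so the decomposition is invalid.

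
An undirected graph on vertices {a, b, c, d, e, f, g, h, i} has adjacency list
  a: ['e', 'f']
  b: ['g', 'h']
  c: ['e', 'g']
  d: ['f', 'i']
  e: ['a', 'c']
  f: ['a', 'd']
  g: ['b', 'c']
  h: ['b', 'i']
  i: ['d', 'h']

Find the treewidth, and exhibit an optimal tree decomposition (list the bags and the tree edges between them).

Every bag has size at most 3, so the width is 3 − 1 = 2 and tw(G) ≤ 2. The edges d–i–h–b–g–c–e–a–f–d form a cycle, so G is not a tree and its treewidth is at least 2. The upper and lower bounds meet at 2, so that is the treewidth.

Treewidth 2.
One optimal decomposition is:
Bags: B1 = {d, h, i}  B2 = {b, d, h}  B3 = {b, d, g}  B4 = {c, d, g}  B5 = {c, d, e}  B6 = {a, d, e}  B7 = {a, d, f}
Tree: B1–B2, B2–B3, B3–B4, B4–B5, B5–B6, B6–B7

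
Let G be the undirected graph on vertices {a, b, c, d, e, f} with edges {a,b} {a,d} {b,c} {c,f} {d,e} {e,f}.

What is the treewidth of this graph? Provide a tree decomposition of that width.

Treewidth 2.
Bags: B1 = {b, c, f}  B2 = {a, b, f}  B3 = {a, d, f}  B4 = {d, e, f}
Tree: B1–B2, B2–B3, B3–B4

Each bag holds 3 vertices, so the decomposition has width 2, which upper-bounds the treewidth. Since f–c–b–a–d–e–f is a cycle in G, G is not acyclic. Forests are exactly the graphs of treewidth ≤ 1, so tw(G) ≥ 2. Hence tw(G) = 2 exactly.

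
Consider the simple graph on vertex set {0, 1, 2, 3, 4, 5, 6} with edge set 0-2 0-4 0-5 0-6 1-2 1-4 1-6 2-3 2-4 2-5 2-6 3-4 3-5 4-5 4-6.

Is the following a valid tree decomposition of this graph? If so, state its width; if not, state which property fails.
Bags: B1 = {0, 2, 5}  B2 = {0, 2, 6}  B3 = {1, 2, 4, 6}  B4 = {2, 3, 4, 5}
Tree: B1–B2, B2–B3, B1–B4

A tree decomposition must satisfy three properties: every vertex lies in some bag; for every edge, both endpoints lie together in some bag; and for every vertex, the bags containing it form a connected subtree. Here edge (4,0) lies in no bag, so the decomposition is invalid.

No — edge (4,0) lies in no bag.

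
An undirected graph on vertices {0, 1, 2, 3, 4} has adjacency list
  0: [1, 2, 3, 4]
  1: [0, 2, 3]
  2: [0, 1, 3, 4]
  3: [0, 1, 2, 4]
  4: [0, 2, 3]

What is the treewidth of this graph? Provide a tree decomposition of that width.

Treewidth 3.
One optimal decomposition is:
Bags: B1 = {0, 2, 3, 4}  B2 = {0, 1, 2, 3}
Tree: B1–B2

Each bag holds 4 vertices, so the decomposition has width 3, which upper-bounds the treewidth. On the other hand G contains the 4-clique {0, 1, 2, 3}. A clique must lie in a single bag of any decomposition, so no decomposition can have width below 3. The upper and lower bounds meet at 3, so that is the treewidth.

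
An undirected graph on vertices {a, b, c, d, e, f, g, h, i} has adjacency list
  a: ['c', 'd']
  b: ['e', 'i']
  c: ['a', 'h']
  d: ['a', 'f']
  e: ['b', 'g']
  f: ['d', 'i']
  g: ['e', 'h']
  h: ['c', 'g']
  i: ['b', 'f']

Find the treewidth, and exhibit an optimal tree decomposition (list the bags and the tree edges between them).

Each bag holds 3 vertices, so the decomposition has width 2, which upper-bounds the treewidth. The edges f–i–b–e–g–h–c–a–d–f form a cycle, so G is not a tree and its treewidth is at least 2. Therefore the treewidth is 2.

Treewidth 2.
One such decomposition:
Bags: B1 = {b, f, i}  B2 = {b, e, f}  B3 = {e, f, g}  B4 = {f, g, h}  B5 = {c, f, h}  B6 = {a, c, f}  B7 = {a, d, f}
Tree: B1–B2, B2–B3, B3–B4, B4–B5, B5–B6, B6–B7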